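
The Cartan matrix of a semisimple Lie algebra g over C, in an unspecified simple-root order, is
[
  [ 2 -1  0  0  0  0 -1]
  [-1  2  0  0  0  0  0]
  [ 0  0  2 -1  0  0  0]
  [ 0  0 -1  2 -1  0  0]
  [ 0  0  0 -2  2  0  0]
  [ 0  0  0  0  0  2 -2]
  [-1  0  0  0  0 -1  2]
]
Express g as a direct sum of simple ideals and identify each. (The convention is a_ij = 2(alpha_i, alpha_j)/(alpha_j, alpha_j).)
type C_3 ⊕ type C_4

The diagram associated to this matrix has two connected components: the simple roots {alpha_3, alpha_4, alpha_5} form a chain of 3 nodes with a double edge at one end; the terminal node there is the unique long simple root (C_3), and {alpha_1, alpha_2, alpha_6, alpha_7} form a chain of 4 nodes with a double edge at one end; the terminal node there is the unique long simple root (C_4). A semisimple Lie algebra decomposes uniquely as the direct sum of simple ideals, one per connected component of its Dynkin diagram, so g ≅ C_3 ⊕ C_4 (dimension 21 + 36 = 57).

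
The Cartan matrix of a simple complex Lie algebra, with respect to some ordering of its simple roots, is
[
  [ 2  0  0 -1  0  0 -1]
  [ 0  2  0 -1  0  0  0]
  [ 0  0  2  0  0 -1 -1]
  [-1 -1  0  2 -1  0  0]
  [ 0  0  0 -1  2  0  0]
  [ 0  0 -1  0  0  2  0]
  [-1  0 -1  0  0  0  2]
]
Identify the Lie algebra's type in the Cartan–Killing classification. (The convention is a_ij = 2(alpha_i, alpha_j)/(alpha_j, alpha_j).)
D7

The matrix has rank 7 with 2's on the diagonal. Reading the off-diagonal entries as Dynkin edges (a single edge where a_ij = a_ji = -1; a double or triple edge where a_ij * a_ji = 2 or 3), the diagram is a chain of 5 nodes with a fork of two nodes at one end (D_7). One simple-root ordering that puts it in standard form is (alpha_6, alpha_3, alpha_7, alpha_1, alpha_4, alpha_5, alpha_2). So the algebra is type D_7, i.e. so(14).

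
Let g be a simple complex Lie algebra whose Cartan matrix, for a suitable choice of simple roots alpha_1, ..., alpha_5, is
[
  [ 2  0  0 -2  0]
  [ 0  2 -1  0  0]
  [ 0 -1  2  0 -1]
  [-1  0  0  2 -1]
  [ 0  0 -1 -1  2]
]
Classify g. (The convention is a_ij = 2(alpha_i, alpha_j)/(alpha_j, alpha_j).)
C_5 (sp(10))

The matrix has rank 5 with 2's on the diagonal. Reading the off-diagonal entries as Dynkin edges (a single edge where a_ij = a_ji = -1; a double or triple edge where a_ij * a_ji = 2 or 3), the diagram is a chain of 5 nodes with a double edge at one end; the terminal node there is the unique long simple root (C_5). One simple-root ordering that puts it in standard form is (alpha_2, alpha_3, alpha_5, alpha_4, alpha_1). So the algebra is type C_5, i.e. sp(10).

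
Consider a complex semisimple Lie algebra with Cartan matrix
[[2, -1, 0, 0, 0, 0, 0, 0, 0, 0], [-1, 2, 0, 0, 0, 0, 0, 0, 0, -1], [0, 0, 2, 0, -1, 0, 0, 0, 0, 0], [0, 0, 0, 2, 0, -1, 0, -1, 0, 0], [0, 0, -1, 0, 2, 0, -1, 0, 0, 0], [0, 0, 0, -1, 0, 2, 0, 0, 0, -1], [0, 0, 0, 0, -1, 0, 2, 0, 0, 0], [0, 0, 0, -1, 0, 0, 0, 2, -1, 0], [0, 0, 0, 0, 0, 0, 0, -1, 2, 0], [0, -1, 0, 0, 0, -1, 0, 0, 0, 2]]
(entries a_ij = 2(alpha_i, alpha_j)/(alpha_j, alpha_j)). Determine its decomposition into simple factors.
The diagram associated to this matrix has two connected components: the simple roots {alpha_3, alpha_5, alpha_7} form a chain of 3 nodes with single edges (A_3), and {alpha_1, alpha_2, alpha_4, alpha_6, alpha_8, alpha_9, alpha_10} form a chain of 7 nodes with single edges (A_7). A semisimple Lie algebra decomposes uniquely as the direct sum of simple ideals, one per connected component of its Dynkin diagram, so g ≅ A_3 ⊕ A_7 (dimension 15 + 63 = 78).

A_3 (sl(4)) ⊕ A_7 (sl(8))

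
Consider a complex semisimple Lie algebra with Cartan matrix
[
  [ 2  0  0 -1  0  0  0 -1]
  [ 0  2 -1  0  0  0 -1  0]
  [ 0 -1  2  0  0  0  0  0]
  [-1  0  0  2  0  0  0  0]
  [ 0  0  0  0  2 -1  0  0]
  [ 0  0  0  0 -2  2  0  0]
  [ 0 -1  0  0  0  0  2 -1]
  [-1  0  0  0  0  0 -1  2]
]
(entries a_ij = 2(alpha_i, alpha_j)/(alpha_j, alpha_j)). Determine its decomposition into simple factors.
The diagram associated to this matrix has two connected components: the simple roots {alpha_1, alpha_2, alpha_3, alpha_4, alpha_7, alpha_8} form a chain of 6 nodes with single edges (A_6), and {alpha_5, alpha_6} form a chain of 2 nodes with a double edge at one end; the terminal node there is the unique short simple root (B_2). A semisimple Lie algebra decomposes uniquely as the direct sum of simple ideals, one per connected component of its Dynkin diagram, so g ≅ A_6 ⊕ B_2 (dimension 48 + 10 = 58).

A6 + B2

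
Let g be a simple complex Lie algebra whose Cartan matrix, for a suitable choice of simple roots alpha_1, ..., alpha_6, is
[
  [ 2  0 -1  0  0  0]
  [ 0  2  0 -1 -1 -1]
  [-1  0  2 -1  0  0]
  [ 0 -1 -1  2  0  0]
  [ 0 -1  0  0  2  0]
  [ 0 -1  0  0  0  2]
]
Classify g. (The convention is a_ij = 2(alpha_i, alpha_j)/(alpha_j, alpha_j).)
The matrix has rank 6 with 2's on the diagonal. Reading the off-diagonal entries as Dynkin edges (a single edge where a_ij = a_ji = -1; a double or triple edge where a_ij * a_ji = 2 or 3), the diagram is a chain of 4 nodes with a fork of two nodes at one end (D_6). One simple-root ordering that puts it in standard form is (alpha_1, alpha_3, alpha_4, alpha_2, alpha_6, alpha_5). So the algebra is type D_6, i.e. so(12).

D_6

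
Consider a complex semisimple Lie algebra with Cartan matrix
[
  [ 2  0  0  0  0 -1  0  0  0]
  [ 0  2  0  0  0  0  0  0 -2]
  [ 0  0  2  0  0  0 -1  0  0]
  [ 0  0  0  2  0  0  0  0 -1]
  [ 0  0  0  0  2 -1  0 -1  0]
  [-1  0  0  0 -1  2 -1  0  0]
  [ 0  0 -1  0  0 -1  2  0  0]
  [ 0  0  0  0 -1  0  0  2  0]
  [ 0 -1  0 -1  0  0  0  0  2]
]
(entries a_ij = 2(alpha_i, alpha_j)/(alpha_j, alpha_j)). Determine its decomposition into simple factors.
C_3 (sp(6)) ⊕ E_6

The diagram associated to this matrix has two connected components: the simple roots {alpha_2, alpha_4, alpha_9} form a chain of 3 nodes with a double edge at one end; the terminal node there is the unique long simple root (C_3), and {alpha_1, alpha_3, alpha_5, alpha_6, alpha_7, alpha_8} form a chain of 5 nodes with one extra node attached to the third node from one end (E_6). A semisimple Lie algebra decomposes uniquely as the direct sum of simple ideals, one per connected component of its Dynkin diagram, so g ≅ C_3 ⊕ E_6 (dimension 21 + 78 = 99).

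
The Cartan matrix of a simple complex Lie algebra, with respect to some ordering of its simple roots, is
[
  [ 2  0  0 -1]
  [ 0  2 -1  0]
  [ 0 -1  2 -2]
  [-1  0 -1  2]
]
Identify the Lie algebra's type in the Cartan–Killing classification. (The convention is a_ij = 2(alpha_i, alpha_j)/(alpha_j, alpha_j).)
type F_4

The matrix has rank 4 with 2's on the diagonal. Reading the off-diagonal entries as Dynkin edges (a single edge where a_ij = a_ji = -1; a double or triple edge where a_ij * a_ji = 2 or 3), the diagram is a chain of 4 nodes with a double edge between the middle two (F_4). One simple-root ordering that puts it in standard form is (alpha_2, alpha_3, alpha_4, alpha_1). So the algebra is type F_4.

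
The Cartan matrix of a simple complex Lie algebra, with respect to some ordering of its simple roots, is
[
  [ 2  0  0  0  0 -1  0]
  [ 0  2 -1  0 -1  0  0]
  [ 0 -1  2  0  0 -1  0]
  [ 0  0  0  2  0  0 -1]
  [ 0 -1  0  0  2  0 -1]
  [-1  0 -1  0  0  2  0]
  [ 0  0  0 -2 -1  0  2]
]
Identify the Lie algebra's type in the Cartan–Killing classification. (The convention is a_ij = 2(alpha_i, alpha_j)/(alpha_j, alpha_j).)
B7

The matrix has rank 7 with 2's on the diagonal. Reading the off-diagonal entries as Dynkin edges (a single edge where a_ij = a_ji = -1; a double or triple edge where a_ij * a_ji = 2 or 3), the diagram is a chain of 7 nodes with a double edge at one end; the terminal node there is the unique short simple root (B_7). One simple-root ordering that puts it in standard form is (alpha_1, alpha_6, alpha_3, alpha_2, alpha_5, alpha_7, alpha_4). So the algebra is type B_7, i.e. so(15).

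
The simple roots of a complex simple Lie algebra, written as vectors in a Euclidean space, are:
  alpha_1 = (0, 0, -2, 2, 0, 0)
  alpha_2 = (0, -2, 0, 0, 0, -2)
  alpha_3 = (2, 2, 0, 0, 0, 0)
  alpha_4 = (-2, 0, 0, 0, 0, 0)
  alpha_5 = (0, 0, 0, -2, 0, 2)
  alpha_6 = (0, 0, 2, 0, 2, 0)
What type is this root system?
Compute the Cartan integers a_ij = 2(alpha_i, alpha_j)/(alpha_j, alpha_j); the resulting 6x6 Cartan matrix is
[[2, 0, 0, 0, -1, -1], [0, 2, -1, 0, -1, 0], [0, -1, 2, -2, 0, 0], [0, 0, -1, 2, 0, 0], [-1, -1, 0, 0, 2, 0], [-1, 0, 0, 0, 0, 2]].
The roots have two lengths (squared-length ratio 2:1); the short ones are alpha_{4}. The associated Dynkin diagram is a chain of 6 nodes with a double edge at one end; the terminal node there is the unique short simple root (B_6), so the type is B_6 (the algebra so(13)).

B6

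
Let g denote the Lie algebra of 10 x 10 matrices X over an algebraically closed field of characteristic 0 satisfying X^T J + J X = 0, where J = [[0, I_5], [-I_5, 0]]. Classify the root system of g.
C_5 (sp(10))

This is sp(10), which has dimension 10(10+1)/2 = 55 and rank 10/2 = 5. In the classification of classical Lie algebras, the symplectic algebra sp(2n) has type C_n; here n = 5, so the Dynkin diagram is a chain of 5 nodes with a double edge at one end; the terminal node there is the unique long simple root (C_5). Hence the type is C_5.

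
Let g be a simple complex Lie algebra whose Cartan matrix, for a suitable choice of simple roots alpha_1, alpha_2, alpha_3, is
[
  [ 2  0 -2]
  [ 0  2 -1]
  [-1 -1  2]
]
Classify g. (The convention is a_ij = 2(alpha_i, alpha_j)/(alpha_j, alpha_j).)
C3

The matrix has rank 3 with 2's on the diagonal. Reading the off-diagonal entries as Dynkin edges (a single edge where a_ij = a_ji = -1; a double or triple edge where a_ij * a_ji = 2 or 3), the diagram is a chain of 3 nodes with a double edge at one end; the terminal node there is the unique long simple root (C_3). One simple-root ordering that puts it in standard form is (alpha_2, alpha_3, alpha_1). So the algebra is type C_3, i.e. sp(6).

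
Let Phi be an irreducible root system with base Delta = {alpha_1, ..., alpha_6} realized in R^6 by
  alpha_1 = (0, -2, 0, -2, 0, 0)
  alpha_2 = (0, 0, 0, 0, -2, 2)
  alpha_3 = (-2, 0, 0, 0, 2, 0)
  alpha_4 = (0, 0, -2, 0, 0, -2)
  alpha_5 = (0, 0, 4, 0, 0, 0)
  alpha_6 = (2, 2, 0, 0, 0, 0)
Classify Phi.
Compute the Cartan integers a_ij = 2(alpha_i, alpha_j)/(alpha_j, alpha_j); the resulting 6x6 Cartan matrix is
[[2, 0, 0, 0, 0, -1], [0, 2, -1, -1, 0, 0], [0, -1, 2, 0, 0, -1], [0, -1, 0, 2, -1, 0], [0, 0, 0, -2, 2, 0], [-1, 0, -1, 0, 0, 2]].
The roots have two lengths (squared-length ratio 2:1); the short ones are alpha_{1,2,3,4,6}. The associated Dynkin diagram is a chain of 6 nodes with a double edge at one end; the terminal node there is the unique long simple root (C_6), so the type is C_6 (the algebra sp(12)).

C6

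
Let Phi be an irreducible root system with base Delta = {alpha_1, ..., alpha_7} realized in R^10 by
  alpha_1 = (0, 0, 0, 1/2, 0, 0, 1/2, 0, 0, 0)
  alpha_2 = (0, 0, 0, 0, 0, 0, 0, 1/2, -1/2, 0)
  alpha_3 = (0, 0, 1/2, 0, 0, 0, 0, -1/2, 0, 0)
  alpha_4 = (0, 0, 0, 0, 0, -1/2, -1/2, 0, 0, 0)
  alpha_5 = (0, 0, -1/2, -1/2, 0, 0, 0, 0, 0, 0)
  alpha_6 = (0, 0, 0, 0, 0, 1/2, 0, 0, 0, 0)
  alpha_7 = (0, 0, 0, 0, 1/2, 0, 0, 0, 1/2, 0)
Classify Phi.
Compute the Cartan integers a_ij = 2(alpha_i, alpha_j)/(alpha_j, alpha_j); the resulting 7x7 Cartan matrix is
[[2, 0, 0, -1, -1, 0, 0], [0, 2, -1, 0, 0, 0, -1], [0, -1, 2, 0, -1, 0, 0], [-1, 0, 0, 2, 0, -2, 0], [-1, 0, -1, 0, 2, 0, 0], [0, 0, 0, -1, 0, 2, 0], [0, -1, 0, 0, 0, 0, 2]].
The roots have two lengths (squared-length ratio 2:1); the short ones are alpha_{6}. The associated Dynkin diagram is a chain of 7 nodes with a double edge at one end; the terminal node there is the unique short simple root (B_7), so the type is B_7 (the algebra so(15)).

B7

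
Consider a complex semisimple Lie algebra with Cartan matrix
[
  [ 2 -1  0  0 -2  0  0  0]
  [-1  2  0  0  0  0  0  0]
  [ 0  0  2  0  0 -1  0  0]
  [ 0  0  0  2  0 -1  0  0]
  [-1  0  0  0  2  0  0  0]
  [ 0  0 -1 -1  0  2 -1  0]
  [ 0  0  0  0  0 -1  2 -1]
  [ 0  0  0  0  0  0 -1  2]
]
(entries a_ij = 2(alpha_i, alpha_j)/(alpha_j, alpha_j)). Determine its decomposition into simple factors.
The diagram associated to this matrix has two connected components: the simple roots {alpha_1, alpha_2, alpha_5} form a chain of 3 nodes with a double edge at one end; the terminal node there is the unique short simple root (B_3), and {alpha_3, alpha_4, alpha_6, alpha_7, alpha_8} form a chain of 3 nodes with a fork of two nodes at one end (D_5). A semisimple Lie algebra decomposes uniquely as the direct sum of simple ideals, one per connected component of its Dynkin diagram, so g ≅ B_3 ⊕ D_5 (dimension 21 + 45 = 66).

B3 + D5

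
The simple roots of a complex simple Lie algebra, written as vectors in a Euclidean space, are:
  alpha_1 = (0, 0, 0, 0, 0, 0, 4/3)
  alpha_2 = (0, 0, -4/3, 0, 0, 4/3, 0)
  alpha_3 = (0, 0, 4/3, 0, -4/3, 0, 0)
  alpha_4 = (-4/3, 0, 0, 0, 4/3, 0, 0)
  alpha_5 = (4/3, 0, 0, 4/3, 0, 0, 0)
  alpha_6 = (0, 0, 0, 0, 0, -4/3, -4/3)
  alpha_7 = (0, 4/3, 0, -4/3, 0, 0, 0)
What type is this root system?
type B_7

Compute the Cartan integers a_ij = 2(alpha_i, alpha_j)/(alpha_j, alpha_j); the resulting 7x7 Cartan matrix is
[[2, 0, 0, 0, 0, -1, 0], [0, 2, -1, 0, 0, -1, 0], [0, -1, 2, -1, 0, 0, 0], [0, 0, -1, 2, -1, 0, 0], [0, 0, 0, -1, 2, 0, -1], [-2, -1, 0, 0, 0, 2, 0], [0, 0, 0, 0, -1, 0, 2]].
The roots have two lengths (squared-length ratio 2:1); the short ones are alpha_{1}. The associated Dynkin diagram is a chain of 7 nodes with a double edge at one end; the terminal node there is the unique short simple root (B_7), so the type is B_7 (the algebra so(15)).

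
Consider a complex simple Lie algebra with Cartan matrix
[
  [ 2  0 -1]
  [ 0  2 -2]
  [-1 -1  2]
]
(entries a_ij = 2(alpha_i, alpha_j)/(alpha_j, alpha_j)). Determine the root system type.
The matrix has rank 3 with 2's on the diagonal. Reading the off-diagonal entries as Dynkin edges (a single edge where a_ij = a_ji = -1; a double or triple edge where a_ij * a_ji = 2 or 3), the diagram is a chain of 3 nodes with a double edge at one end; the terminal node there is the unique long simple root (C_3). One simple-root ordering that puts it in standard form is (alpha_1, alpha_3, alpha_2). So the algebra is type C_3, i.e. sp(6).

C3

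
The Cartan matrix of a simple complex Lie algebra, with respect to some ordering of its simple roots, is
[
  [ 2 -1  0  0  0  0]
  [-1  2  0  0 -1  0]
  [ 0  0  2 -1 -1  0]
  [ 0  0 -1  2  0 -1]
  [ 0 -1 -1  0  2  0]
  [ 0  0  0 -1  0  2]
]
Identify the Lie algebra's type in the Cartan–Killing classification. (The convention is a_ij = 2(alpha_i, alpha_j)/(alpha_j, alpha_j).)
A_6 (sl(7))

The matrix has rank 6 with 2's on the diagonal. Reading the off-diagonal entries as Dynkin edges (a single edge where a_ij = a_ji = -1; a double or triple edge where a_ij * a_ji = 2 or 3), the diagram is a chain of 6 nodes with single edges (A_6). One simple-root ordering that puts it in standard form is (alpha_1, alpha_2, alpha_5, alpha_3, alpha_4, alpha_6). So the algebra is type A_6, i.e. sl(7).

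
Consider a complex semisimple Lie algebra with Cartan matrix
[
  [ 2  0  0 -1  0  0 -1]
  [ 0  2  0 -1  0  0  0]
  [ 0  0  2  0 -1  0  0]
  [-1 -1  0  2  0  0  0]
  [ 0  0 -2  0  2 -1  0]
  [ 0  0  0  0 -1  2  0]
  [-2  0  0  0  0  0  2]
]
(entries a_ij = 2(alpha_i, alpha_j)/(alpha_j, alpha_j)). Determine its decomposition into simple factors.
B_3 (so(7)) ⊕ C_4 (sp(8))

The diagram associated to this matrix has two connected components: the simple roots {alpha_3, alpha_5, alpha_6} form a chain of 3 nodes with a double edge at one end; the terminal node there is the unique short simple root (B_3), and {alpha_1, alpha_2, alpha_4, alpha_7} form a chain of 4 nodes with a double edge at one end; the terminal node there is the unique long simple root (C_4). A semisimple Lie algebra decomposes uniquely as the direct sum of simple ideals, one per connected component of its Dynkin diagram, so g ≅ B_3 ⊕ C_4 (dimension 21 + 36 = 57).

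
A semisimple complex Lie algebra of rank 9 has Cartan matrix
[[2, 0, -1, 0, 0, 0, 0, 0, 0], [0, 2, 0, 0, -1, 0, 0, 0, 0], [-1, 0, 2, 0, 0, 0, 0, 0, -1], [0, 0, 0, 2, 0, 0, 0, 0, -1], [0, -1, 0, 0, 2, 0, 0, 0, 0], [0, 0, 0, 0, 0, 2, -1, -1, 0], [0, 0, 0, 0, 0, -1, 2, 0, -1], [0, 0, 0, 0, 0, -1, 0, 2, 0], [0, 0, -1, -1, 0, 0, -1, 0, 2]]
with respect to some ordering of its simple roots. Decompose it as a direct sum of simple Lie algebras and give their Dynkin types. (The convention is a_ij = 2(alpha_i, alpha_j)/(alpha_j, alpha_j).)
The diagram associated to this matrix has two connected components: the simple roots {alpha_2, alpha_5} form a chain of 2 nodes with single edges (A_2), and {alpha_1, alpha_3, alpha_4, alpha_6, alpha_7, alpha_8, alpha_9} form a chain of 6 nodes with one extra node attached to the third node from one end (E_7). A semisimple Lie algebra decomposes uniquely as the direct sum of simple ideals, one per connected component of its Dynkin diagram, so g ≅ A_2 ⊕ E_7 (dimension 8 + 133 = 141).

A_2 (sl(3)) ⊕ E_7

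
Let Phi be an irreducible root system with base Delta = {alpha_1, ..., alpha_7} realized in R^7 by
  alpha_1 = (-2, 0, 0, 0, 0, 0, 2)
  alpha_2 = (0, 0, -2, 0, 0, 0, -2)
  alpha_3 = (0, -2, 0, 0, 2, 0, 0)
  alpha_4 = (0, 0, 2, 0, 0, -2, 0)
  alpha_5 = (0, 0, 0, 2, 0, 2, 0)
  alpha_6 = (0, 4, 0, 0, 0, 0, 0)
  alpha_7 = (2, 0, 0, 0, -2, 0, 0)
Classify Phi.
Compute the Cartan integers a_ij = 2(alpha_i, alpha_j)/(alpha_j, alpha_j); the resulting 7x7 Cartan matrix is
[[2, -1, 0, 0, 0, 0, -1], [-1, 2, 0, -1, 0, 0, 0], [0, 0, 2, 0, 0, -1, -1], [0, -1, 0, 2, -1, 0, 0], [0, 0, 0, -1, 2, 0, 0], [0, 0, -2, 0, 0, 2, 0], [-1, 0, -1, 0, 0, 0, 2]].
The roots have two lengths (squared-length ratio 2:1); the short ones are alpha_{1,2,3,4,5,7}. The associated Dynkin diagram is a chain of 7 nodes with a double edge at one end; the terminal node there is the unique long simple root (C_7), so the type is C_7 (the algebra sp(14)).

C_7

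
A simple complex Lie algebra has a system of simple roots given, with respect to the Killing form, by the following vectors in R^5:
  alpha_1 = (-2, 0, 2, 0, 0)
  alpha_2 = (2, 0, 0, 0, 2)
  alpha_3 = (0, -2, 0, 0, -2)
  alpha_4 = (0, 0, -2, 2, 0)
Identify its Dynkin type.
A_4

Compute the Cartan integers a_ij = 2(alpha_i, alpha_j)/(alpha_j, alpha_j); the resulting 4x4 Cartan matrix is
[[2, -1, 0, -1], [-1, 2, -1, 0], [0, -1, 2, 0], [-1, 0, 0, 2]].
All simple roots have the same length, so the diagram is simply laced. The associated Dynkin diagram is a chain of 4 nodes with single edges (A_4), so the type is A_4 (the algebra sl(5)).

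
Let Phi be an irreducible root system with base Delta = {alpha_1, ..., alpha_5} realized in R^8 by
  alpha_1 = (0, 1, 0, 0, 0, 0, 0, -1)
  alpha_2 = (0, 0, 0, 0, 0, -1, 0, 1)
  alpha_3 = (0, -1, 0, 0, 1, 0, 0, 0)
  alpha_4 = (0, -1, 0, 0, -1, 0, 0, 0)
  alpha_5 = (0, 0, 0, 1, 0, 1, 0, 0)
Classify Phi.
D5

Compute the Cartan integers a_ij = 2(alpha_i, alpha_j)/(alpha_j, alpha_j); the resulting 5x5 Cartan matrix is
[[2, -1, -1, -1, 0], [-1, 2, 0, 0, -1], [-1, 0, 2, 0, 0], [-1, 0, 0, 2, 0], [0, -1, 0, 0, 2]].
All simple roots have the same length, so the diagram is simply laced. The associated Dynkin diagram is a chain of 3 nodes with a fork of two nodes at one end (D_5), so the type is D_5 (the algebra so(10)).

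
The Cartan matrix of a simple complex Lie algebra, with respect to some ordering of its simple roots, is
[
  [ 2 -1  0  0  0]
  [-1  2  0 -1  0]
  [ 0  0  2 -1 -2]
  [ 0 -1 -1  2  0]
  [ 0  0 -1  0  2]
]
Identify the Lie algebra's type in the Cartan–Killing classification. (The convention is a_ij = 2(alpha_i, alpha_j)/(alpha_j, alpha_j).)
B5

The matrix has rank 5 with 2's on the diagonal. Reading the off-diagonal entries as Dynkin edges (a single edge where a_ij = a_ji = -1; a double or triple edge where a_ij * a_ji = 2 or 3), the diagram is a chain of 5 nodes with a double edge at one end; the terminal node there is the unique short simple root (B_5). One simple-root ordering that puts it in standard form is (alpha_1, alpha_2, alpha_4, alpha_3, alpha_5). So the algebra is type B_5, i.e. so(11).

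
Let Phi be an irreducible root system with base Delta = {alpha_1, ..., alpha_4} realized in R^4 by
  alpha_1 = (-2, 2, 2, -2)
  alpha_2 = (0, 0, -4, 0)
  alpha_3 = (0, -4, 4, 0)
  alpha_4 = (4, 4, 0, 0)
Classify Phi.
Compute the Cartan integers a_ij = 2(alpha_i, alpha_j)/(alpha_j, alpha_j); the resulting 4x4 Cartan matrix is
[[2, -1, 0, 0], [-1, 2, -1, 0], [0, -2, 2, -1], [0, 0, -1, 2]].
The roots have two lengths (squared-length ratio 2:1); the short ones are alpha_{1,2}. The associated Dynkin diagram is a chain of 4 nodes with a double edge between the middle two (F_4), so the type is F_4.

F_4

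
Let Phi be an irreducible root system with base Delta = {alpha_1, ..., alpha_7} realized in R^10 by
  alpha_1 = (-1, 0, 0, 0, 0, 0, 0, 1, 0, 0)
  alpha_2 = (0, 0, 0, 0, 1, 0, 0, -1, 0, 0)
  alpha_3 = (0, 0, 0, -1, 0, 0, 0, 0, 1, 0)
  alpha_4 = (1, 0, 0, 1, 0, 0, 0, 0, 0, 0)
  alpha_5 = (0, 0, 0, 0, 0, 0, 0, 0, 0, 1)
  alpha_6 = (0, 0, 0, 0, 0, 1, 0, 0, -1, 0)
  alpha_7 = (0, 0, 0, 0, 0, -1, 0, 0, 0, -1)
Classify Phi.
type B_7

Compute the Cartan integers a_ij = 2(alpha_i, alpha_j)/(alpha_j, alpha_j); the resulting 7x7 Cartan matrix is
[[2, -1, 0, -1, 0, 0, 0], [-1, 2, 0, 0, 0, 0, 0], [0, 0, 2, -1, 0, -1, 0], [-1, 0, -1, 2, 0, 0, 0], [0, 0, 0, 0, 2, 0, -1], [0, 0, -1, 0, 0, 2, -1], [0, 0, 0, 0, -2, -1, 2]].
The roots have two lengths (squared-length ratio 2:1); the short ones are alpha_{5}. The associated Dynkin diagram is a chain of 7 nodes with a double edge at one end; the terminal node there is the unique short simple root (B_7), so the type is B_7 (the algebra so(15)).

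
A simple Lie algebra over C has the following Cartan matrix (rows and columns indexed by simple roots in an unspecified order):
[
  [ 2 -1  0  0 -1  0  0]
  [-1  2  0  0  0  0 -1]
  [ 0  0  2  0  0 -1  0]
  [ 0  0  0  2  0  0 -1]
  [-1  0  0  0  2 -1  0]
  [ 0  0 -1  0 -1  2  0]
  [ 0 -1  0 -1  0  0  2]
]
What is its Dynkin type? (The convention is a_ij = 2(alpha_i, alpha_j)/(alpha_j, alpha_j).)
A_7

The matrix has rank 7 with 2's on the diagonal. Reading the off-diagonal entries as Dynkin edges (a single edge where a_ij = a_ji = -1; a double or triple edge where a_ij * a_ji = 2 or 3), the diagram is a chain of 7 nodes with single edges (A_7). One simple-root ordering that puts it in standard form is (alpha_3, alpha_6, alpha_5, alpha_1, alpha_2, alpha_7, alpha_4). So the algebra is type A_7, i.e. sl(8).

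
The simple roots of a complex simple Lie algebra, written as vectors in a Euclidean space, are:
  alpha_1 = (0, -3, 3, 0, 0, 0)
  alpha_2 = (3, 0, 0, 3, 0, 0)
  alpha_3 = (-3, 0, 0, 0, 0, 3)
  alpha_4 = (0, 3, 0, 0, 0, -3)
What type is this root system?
Compute the Cartan integers a_ij = 2(alpha_i, alpha_j)/(alpha_j, alpha_j); the resulting 4x4 Cartan matrix is
[[2, 0, 0, -1], [0, 2, -1, 0], [0, -1, 2, -1], [-1, 0, -1, 2]].
All simple roots have the same length, so the diagram is simply laced. The associated Dynkin diagram is a chain of 4 nodes with single edges (A_4), so the type is A_4 (the algebra sl(5)).

A_4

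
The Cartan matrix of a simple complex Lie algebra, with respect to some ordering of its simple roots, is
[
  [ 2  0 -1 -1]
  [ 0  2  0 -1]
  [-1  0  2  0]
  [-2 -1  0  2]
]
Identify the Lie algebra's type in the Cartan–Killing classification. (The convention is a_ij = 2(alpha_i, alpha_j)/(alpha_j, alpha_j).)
The matrix has rank 4 with 2's on the diagonal. Reading the off-diagonal entries as Dynkin edges (a single edge where a_ij = a_ji = -1; a double or triple edge where a_ij * a_ji = 2 or 3), the diagram is a chain of 4 nodes with a double edge between the middle two (F_4). One simple-root ordering that puts it in standard form is (alpha_2, alpha_4, alpha_1, alpha_3). So the algebra is type F_4.

type F_4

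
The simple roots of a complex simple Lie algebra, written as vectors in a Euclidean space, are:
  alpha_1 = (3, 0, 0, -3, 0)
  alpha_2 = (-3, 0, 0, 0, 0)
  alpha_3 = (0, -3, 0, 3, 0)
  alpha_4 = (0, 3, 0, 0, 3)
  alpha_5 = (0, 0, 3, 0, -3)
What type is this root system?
Compute the Cartan integers a_ij = 2(alpha_i, alpha_j)/(alpha_j, alpha_j); the resulting 5x5 Cartan matrix is
[[2, -2, -1, 0, 0], [-1, 2, 0, 0, 0], [-1, 0, 2, -1, 0], [0, 0, -1, 2, -1], [0, 0, 0, -1, 2]].
The roots have two lengths (squared-length ratio 2:1); the short ones are alpha_{2}. The associated Dynkin diagram is a chain of 5 nodes with a double edge at one end; the terminal node there is the unique short simple root (B_5), so the type is B_5 (the algebra so(11)).

type B_5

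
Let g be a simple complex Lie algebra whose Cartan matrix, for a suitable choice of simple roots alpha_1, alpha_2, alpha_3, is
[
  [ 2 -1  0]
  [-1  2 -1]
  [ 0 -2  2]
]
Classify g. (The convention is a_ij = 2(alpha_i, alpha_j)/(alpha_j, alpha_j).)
The matrix has rank 3 with 2's on the diagonal. Reading the off-diagonal entries as Dynkin edges (a single edge where a_ij = a_ji = -1; a double or triple edge where a_ij * a_ji = 2 or 3), the diagram is a chain of 3 nodes with a double edge at one end; the terminal node there is the unique long simple root (C_3). One simple-root ordering that puts it in standard form is (alpha_1, alpha_2, alpha_3). So the algebra is type C_3, i.e. sp(6).

C3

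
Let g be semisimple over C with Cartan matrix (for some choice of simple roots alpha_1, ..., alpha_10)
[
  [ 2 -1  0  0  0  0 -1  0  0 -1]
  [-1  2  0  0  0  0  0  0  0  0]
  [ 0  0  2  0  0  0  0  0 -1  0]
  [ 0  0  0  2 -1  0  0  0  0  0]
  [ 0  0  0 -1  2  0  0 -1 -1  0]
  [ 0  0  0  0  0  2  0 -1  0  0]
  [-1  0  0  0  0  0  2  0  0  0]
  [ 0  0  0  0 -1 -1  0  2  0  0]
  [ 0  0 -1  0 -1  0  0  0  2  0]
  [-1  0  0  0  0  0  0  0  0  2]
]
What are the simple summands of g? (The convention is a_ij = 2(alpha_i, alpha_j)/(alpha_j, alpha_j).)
D4 ⊕ E6

The diagram associated to this matrix has two connected components: the simple roots {alpha_1, alpha_2, alpha_7, alpha_10} form a chain of 2 nodes with a fork of two nodes at one end (D_4), and {alpha_3, alpha_4, alpha_5, alpha_6, alpha_8, alpha_9} form a chain of 5 nodes with one extra node attached to the third node from one end (E_6). A semisimple Lie algebra decomposes uniquely as the direct sum of simple ideals, one per connected component of its Dynkin diagram, so g ≅ D_4 ⊕ E_6 (dimension 28 + 78 = 106).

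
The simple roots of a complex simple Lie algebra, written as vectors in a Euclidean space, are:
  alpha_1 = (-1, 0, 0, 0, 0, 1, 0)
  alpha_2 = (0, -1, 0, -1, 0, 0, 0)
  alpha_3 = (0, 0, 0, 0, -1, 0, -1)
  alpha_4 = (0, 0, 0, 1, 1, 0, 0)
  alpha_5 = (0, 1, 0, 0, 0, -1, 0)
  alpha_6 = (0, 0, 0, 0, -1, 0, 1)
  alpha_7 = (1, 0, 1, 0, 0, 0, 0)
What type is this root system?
Compute the Cartan integers a_ij = 2(alpha_i, alpha_j)/(alpha_j, alpha_j); the resulting 7x7 Cartan matrix is
[[2, 0, 0, 0, -1, 0, -1], [0, 2, 0, -1, -1, 0, 0], [0, 0, 2, -1, 0, 0, 0], [0, -1, -1, 2, 0, -1, 0], [-1, -1, 0, 0, 2, 0, 0], [0, 0, 0, -1, 0, 2, 0], [-1, 0, 0, 0, 0, 0, 2]].
All simple roots have the same length, so the diagram is simply laced. The associated Dynkin diagram is a chain of 5 nodes with a fork of two nodes at one end (D_7), so the type is D_7 (the algebra so(14)).

D_7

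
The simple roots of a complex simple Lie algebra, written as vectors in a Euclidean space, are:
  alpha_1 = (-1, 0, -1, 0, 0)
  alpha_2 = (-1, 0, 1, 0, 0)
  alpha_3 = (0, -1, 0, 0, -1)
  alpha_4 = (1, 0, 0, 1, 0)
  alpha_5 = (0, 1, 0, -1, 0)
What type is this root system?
type D_5

Compute the Cartan integers a_ij = 2(alpha_i, alpha_j)/(alpha_j, alpha_j); the resulting 5x5 Cartan matrix is
[[2, 0, 0, -1, 0], [0, 2, 0, -1, 0], [0, 0, 2, 0, -1], [-1, -1, 0, 2, -1], [0, 0, -1, -1, 2]].
All simple roots have the same length, so the diagram is simply laced. The associated Dynkin diagram is a chain of 3 nodes with a fork of two nodes at one end (D_5), so the type is D_5 (the algebra so(10)).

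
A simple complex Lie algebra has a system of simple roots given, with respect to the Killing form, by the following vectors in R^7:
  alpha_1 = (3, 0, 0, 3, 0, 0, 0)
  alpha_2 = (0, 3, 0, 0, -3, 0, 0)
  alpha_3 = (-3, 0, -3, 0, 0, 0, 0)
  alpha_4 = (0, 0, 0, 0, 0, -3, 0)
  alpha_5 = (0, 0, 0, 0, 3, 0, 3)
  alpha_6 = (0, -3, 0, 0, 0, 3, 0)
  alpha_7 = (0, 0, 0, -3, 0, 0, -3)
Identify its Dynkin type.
Compute the Cartan integers a_ij = 2(alpha_i, alpha_j)/(alpha_j, alpha_j); the resulting 7x7 Cartan matrix is
[[2, 0, -1, 0, 0, 0, -1], [0, 2, 0, 0, -1, -1, 0], [-1, 0, 2, 0, 0, 0, 0], [0, 0, 0, 2, 0, -1, 0], [0, -1, 0, 0, 2, 0, -1], [0, -1, 0, -2, 0, 2, 0], [-1, 0, 0, 0, -1, 0, 2]].
The roots have two lengths (squared-length ratio 2:1); the short ones are alpha_{4}. The associated Dynkin diagram is a chain of 7 nodes with a double edge at one end; the terminal node there is the unique short simple root (B_7), so the type is B_7 (the algebra so(15)).

B7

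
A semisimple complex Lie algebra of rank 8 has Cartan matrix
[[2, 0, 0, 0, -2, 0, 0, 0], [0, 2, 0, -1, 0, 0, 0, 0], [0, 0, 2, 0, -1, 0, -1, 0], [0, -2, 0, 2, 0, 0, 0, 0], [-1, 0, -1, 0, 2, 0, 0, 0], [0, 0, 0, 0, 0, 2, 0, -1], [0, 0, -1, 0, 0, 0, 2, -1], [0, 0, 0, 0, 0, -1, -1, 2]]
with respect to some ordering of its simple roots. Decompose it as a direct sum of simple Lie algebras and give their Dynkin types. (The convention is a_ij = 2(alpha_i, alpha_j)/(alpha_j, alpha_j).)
B2 ⊕ C6

The diagram associated to this matrix has two connected components: the simple roots {alpha_2, alpha_4} form a chain of 2 nodes with a double edge at one end; the terminal node there is the unique short simple root (B_2), and {alpha_1, alpha_3, alpha_5, alpha_6, alpha_7, alpha_8} form a chain of 6 nodes with a double edge at one end; the terminal node there is the unique long simple root (C_6). A semisimple Lie algebra decomposes uniquely as the direct sum of simple ideals, one per connected component of its Dynkin diagram, so g ≅ B_2 ⊕ C_6 (dimension 10 + 78 = 88).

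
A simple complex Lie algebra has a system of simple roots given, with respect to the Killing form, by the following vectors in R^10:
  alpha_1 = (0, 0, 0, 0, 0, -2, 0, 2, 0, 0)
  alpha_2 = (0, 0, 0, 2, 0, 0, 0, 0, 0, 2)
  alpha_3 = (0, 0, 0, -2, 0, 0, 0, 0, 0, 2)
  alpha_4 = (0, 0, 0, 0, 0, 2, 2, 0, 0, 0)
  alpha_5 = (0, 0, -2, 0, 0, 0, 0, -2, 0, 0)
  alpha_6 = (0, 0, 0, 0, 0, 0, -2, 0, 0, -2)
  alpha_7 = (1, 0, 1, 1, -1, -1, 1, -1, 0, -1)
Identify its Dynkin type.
Compute the Cartan integers a_ij = 2(alpha_i, alpha_j)/(alpha_j, alpha_j); the resulting 7x7 Cartan matrix is
[[2, 0, 0, -1, -1, 0, 0], [0, 2, 0, 0, 0, -1, 0], [0, 0, 2, 0, 0, -1, -1], [-1, 0, 0, 2, 0, -1, 0], [-1, 0, 0, 0, 2, 0, 0], [0, -1, -1, -1, 0, 2, 0], [0, 0, -1, 0, 0, 0, 2]].
All simple roots have the same length, so the diagram is simply laced. The associated Dynkin diagram is a chain of 6 nodes with one extra node attached to the third node from one end (E_7), so the type is E_7.

E7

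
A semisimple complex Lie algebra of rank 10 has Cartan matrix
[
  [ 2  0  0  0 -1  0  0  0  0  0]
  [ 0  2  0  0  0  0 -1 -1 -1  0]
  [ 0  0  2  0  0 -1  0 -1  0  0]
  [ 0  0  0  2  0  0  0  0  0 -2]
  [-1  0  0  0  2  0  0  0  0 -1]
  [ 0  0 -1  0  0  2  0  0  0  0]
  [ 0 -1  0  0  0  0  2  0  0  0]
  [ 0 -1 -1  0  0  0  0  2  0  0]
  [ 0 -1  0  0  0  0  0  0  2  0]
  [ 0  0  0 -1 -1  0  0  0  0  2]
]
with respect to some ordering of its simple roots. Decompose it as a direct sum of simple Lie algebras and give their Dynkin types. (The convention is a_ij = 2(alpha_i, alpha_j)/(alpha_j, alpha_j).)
type C_4 + type D_6

The diagram associated to this matrix has two connected components: the simple roots {alpha_1, alpha_4, alpha_5, alpha_10} form a chain of 4 nodes with a double edge at one end; the terminal node there is the unique long simple root (C_4), and {alpha_2, alpha_3, alpha_6, alpha_7, alpha_8, alpha_9} form a chain of 4 nodes with a fork of two nodes at one end (D_6). A semisimple Lie algebra decomposes uniquely as the direct sum of simple ideals, one per connected component of its Dynkin diagram, so g ≅ C_4 ⊕ D_6 (dimension 36 + 66 = 102).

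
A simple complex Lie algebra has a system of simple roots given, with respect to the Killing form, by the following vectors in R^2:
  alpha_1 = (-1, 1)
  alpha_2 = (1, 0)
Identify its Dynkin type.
Compute the Cartan integers a_ij = 2(alpha_i, alpha_j)/(alpha_j, alpha_j); the resulting 2x2 Cartan matrix is
[[2, -2], [-1, 2]].
The roots have two lengths (squared-length ratio 2:1); the short ones are alpha_{2}. The associated Dynkin diagram is a chain of 2 nodes with a double edge at one end; the terminal node there is the unique short simple root (B_2), so the type is B_2 (the algebra so(5)).

type B_2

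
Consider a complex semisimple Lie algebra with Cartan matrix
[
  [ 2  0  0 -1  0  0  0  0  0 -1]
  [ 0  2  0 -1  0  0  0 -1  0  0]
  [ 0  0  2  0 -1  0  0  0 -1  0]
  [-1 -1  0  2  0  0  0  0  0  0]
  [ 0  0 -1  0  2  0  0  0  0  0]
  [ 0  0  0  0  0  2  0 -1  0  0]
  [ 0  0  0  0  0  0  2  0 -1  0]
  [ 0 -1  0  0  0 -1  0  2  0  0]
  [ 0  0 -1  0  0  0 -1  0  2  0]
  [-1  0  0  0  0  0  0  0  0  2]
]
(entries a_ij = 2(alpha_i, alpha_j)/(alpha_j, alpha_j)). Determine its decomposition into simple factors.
A4 + A6

The diagram associated to this matrix has two connected components: the simple roots {alpha_3, alpha_5, alpha_7, alpha_9} form a chain of 4 nodes with single edges (A_4), and {alpha_1, alpha_2, alpha_4, alpha_6, alpha_8, alpha_10} form a chain of 6 nodes with single edges (A_6). A semisimple Lie algebra decomposes uniquely as the direct sum of simple ideals, one per connected component of its Dynkin diagram, so g ≅ A_4 ⊕ A_6 (dimension 24 + 48 = 72).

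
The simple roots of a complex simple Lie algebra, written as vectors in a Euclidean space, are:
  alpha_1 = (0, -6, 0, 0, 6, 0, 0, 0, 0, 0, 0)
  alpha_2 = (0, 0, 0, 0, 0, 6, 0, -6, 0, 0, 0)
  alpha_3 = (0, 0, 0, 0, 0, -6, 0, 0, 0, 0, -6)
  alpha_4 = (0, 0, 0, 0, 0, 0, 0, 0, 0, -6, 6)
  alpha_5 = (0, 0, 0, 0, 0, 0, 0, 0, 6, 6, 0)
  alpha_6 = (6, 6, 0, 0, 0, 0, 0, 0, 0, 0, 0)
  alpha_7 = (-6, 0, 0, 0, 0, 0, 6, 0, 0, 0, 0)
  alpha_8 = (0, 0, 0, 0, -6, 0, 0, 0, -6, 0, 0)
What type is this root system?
Compute the Cartan integers a_ij = 2(alpha_i, alpha_j)/(alpha_j, alpha_j); the resulting 8x8 Cartan matrix is
[[2, 0, 0, 0, 0, -1, 0, -1], [0, 2, -1, 0, 0, 0, 0, 0], [0, -1, 2, -1, 0, 0, 0, 0], [0, 0, -1, 2, -1, 0, 0, 0], [0, 0, 0, -1, 2, 0, 0, -1], [-1, 0, 0, 0, 0, 2, -1, 0], [0, 0, 0, 0, 0, -1, 2, 0], [-1, 0, 0, 0, -1, 0, 0, 2]].
All simple roots have the same length, so the diagram is simply laced. The associated Dynkin diagram is a chain of 8 nodes with single edges (A_8), so the type is A_8 (the algebra sl(9)).

type A_8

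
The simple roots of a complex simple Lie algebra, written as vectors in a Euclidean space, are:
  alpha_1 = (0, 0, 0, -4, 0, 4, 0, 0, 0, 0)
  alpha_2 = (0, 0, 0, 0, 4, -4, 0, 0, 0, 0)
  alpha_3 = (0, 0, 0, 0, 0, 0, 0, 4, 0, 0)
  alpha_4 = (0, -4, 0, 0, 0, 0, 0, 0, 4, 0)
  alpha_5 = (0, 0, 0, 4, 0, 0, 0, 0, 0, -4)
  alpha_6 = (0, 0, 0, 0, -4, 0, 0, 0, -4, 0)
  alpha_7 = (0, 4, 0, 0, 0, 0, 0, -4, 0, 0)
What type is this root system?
Compute the Cartan integers a_ij = 2(alpha_i, alpha_j)/(alpha_j, alpha_j); the resulting 7x7 Cartan matrix is
[[2, -1, 0, 0, -1, 0, 0], [-1, 2, 0, 0, 0, -1, 0], [0, 0, 2, 0, 0, 0, -1], [0, 0, 0, 2, 0, -1, -1], [-1, 0, 0, 0, 2, 0, 0], [0, -1, 0, -1, 0, 2, 0], [0, 0, -2, -1, 0, 0, 2]].
The roots have two lengths (squared-length ratio 2:1); the short ones are alpha_{3}. The associated Dynkin diagram is a chain of 7 nodes with a double edge at one end; the terminal node there is the unique short simple root (B_7), so the type is B_7 (the algebra so(15)).

B7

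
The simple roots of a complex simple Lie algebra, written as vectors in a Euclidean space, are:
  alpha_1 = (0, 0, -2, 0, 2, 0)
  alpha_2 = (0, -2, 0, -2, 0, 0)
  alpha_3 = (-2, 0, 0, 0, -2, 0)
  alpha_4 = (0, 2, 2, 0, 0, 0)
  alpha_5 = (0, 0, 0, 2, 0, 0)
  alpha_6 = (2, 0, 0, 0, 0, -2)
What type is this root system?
B6

Compute the Cartan integers a_ij = 2(alpha_i, alpha_j)/(alpha_j, alpha_j); the resulting 6x6 Cartan matrix is
[[2, 0, -1, -1, 0, 0], [0, 2, 0, -1, -2, 0], [-1, 0, 2, 0, 0, -1], [-1, -1, 0, 2, 0, 0], [0, -1, 0, 0, 2, 0], [0, 0, -1, 0, 0, 2]].
The roots have two lengths (squared-length ratio 2:1); the short ones are alpha_{5}. The associated Dynkin diagram is a chain of 6 nodes with a double edge at one end; the terminal node there is the unique short simple root (B_6), so the type is B_6 (the algebra so(13)).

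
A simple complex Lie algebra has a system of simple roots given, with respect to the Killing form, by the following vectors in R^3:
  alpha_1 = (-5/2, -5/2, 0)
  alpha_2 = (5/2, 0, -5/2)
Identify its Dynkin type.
A_2

Compute the Cartan integers a_ij = 2(alpha_i, alpha_j)/(alpha_j, alpha_j); the resulting 2x2 Cartan matrix is
[[2, -1], [-1, 2]].
All simple roots have the same length, so the diagram is simply laced. The associated Dynkin diagram is a chain of 2 nodes with single edges (A_2), so the type is A_2 (the algebra sl(3)).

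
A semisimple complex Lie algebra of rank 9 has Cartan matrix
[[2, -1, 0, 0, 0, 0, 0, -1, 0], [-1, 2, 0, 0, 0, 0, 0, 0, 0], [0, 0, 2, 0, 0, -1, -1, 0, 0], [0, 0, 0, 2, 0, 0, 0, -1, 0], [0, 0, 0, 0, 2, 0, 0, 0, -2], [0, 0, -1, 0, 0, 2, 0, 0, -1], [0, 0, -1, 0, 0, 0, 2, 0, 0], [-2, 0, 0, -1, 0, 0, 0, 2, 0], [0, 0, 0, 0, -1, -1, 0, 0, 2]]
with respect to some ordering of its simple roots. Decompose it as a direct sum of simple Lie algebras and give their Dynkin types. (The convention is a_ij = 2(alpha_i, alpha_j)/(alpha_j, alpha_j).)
The diagram associated to this matrix has two connected components: the simple roots {alpha_3, alpha_5, alpha_6, alpha_7, alpha_9} form a chain of 5 nodes with a double edge at one end; the terminal node there is the unique long simple root (C_5), and {alpha_1, alpha_2, alpha_4, alpha_8} form a chain of 4 nodes with a double edge between the middle two (F_4). A semisimple Lie algebra decomposes uniquely as the direct sum of simple ideals, one per connected component of its Dynkin diagram, so g ≅ C_5 ⊕ F_4 (dimension 55 + 52 = 107).

C_5 (sp(10)) ⊕ F_4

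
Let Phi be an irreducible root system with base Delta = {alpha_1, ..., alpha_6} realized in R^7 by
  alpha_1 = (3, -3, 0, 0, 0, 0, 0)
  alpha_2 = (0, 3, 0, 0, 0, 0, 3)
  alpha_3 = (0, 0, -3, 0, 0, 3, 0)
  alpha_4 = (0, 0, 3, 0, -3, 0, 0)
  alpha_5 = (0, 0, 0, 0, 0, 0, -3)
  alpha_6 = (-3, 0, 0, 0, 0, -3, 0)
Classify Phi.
Compute the Cartan integers a_ij = 2(alpha_i, alpha_j)/(alpha_j, alpha_j); the resulting 6x6 Cartan matrix is
[[2, -1, 0, 0, 0, -1], [-1, 2, 0, 0, -2, 0], [0, 0, 2, -1, 0, -1], [0, 0, -1, 2, 0, 0], [0, -1, 0, 0, 2, 0], [-1, 0, -1, 0, 0, 2]].
The roots have two lengths (squared-length ratio 2:1); the short ones are alpha_{5}. The associated Dynkin diagram is a chain of 6 nodes with a double edge at one end; the terminal node there is the unique short simple root (B_6), so the type is B_6 (the algebra so(13)).

B_6 (so(13))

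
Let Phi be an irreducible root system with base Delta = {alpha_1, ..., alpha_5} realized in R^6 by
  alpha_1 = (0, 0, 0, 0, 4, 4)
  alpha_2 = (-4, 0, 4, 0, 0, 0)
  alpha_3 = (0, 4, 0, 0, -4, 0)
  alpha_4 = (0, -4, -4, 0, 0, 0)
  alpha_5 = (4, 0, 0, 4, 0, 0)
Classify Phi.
Compute the Cartan integers a_ij = 2(alpha_i, alpha_j)/(alpha_j, alpha_j); the resulting 5x5 Cartan matrix is
[[2, 0, -1, 0, 0], [0, 2, 0, -1, -1], [-1, 0, 2, -1, 0], [0, -1, -1, 2, 0], [0, -1, 0, 0, 2]].
All simple roots have the same length, so the diagram is simply laced. The associated Dynkin diagram is a chain of 5 nodes with single edges (A_5), so the type is A_5 (the algebra sl(6)).

type A_5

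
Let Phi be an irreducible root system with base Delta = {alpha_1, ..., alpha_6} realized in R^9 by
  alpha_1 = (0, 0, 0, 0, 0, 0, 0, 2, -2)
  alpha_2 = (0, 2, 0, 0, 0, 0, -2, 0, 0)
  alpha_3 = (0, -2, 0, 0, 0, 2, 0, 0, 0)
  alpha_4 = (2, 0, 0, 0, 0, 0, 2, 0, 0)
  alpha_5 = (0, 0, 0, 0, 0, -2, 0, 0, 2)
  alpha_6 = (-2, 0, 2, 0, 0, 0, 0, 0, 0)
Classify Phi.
A_6 (sl(7))

Compute the Cartan integers a_ij = 2(alpha_i, alpha_j)/(alpha_j, alpha_j); the resulting 6x6 Cartan matrix is
[[2, 0, 0, 0, -1, 0], [0, 2, -1, -1, 0, 0], [0, -1, 2, 0, -1, 0], [0, -1, 0, 2, 0, -1], [-1, 0, -1, 0, 2, 0], [0, 0, 0, -1, 0, 2]].
All simple roots have the same length, so the diagram is simply laced. The associated Dynkin diagram is a chain of 6 nodes with single edges (A_6), so the type is A_6 (the algebra sl(7)).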